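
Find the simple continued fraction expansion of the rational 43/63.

[0; 1, 2, 6, 1, 2]

Run the Euclidean algorithm on 43 and 63; the successive quotients are the partial quotients a_0, a_1, ... (each step inverts the fractional part left over by the previous one):
  43 = 0*63 + 43, so a_0 = 0.
  63 = 1*43 + 20, so a_1 = 1.
  43 = 2*20 + 3, so a_2 = 2.
  20 = 6*3 + 2, so a_3 = 6.
  3 = 1*2 + 1, so a_4 = 1.
  2 = 2*1 + 0, so a_5 = 2.
The remainder reaches 0 after 6 divisions, so the expansion has 6 partial quotients, read off in order.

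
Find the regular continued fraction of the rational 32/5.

[6; 2, 2]

Run the Euclidean algorithm on 32 and 5; the successive quotients are the partial quotients a_0, a_1, ... (each step inverts the fractional part left over by the previous one):
  32 = 6*5 + 2, so a_0 = 6.
  5 = 2*2 + 1, so a_1 = 2.
  2 = 2*1 + 0, so a_2 = 2.
The remainder reaches 0 after 3 divisions, so the expansion has 3 partial quotients, read off in order.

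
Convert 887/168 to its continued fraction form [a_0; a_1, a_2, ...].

Run the Euclidean algorithm on 887 and 168; the successive quotients are the partial quotients a_0, a_1, ... (each step inverts the fractional part left over by the previous one):
  887 = 5*168 + 47, so a_0 = 5.
  168 = 3*47 + 27, so a_1 = 3.
  47 = 1*27 + 20, so a_2 = 1.
  27 = 1*20 + 7, so a_3 = 1.
  20 = 2*7 + 6, so a_4 = 2.
  7 = 1*6 + 1, so a_5 = 1.
  6 = 6*1 + 0, so a_6 = 6.
The remainder reaches 0 after 7 divisions, so the expansion has 7 partial quotients, read off in order.

[5; 3, 1, 1, 2, 1, 6]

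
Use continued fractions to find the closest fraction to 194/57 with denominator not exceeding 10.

Expand x = 194/57 as a continued fraction with the Euclidean algorithm:
  194 = 3*57 + 23, so a_0 = 3.
  57 = 2*23 + 11, so a_1 = 2.
  23 = 2*11 + 1, so a_2 = 2.
  11 = 11*1 + 0, so a_3 = 11.
so x = [3; 2, 2, 11].
Convergents (p_i = a_i*p_{i-1} + p_{i-2}, q_i = a_i*q_{i-1} + q_{i-2} with p_{-2}=0, p_{-1}=1, q_{-2}=1, q_{-1}=0), until the denominator exceeds 10:
  i=0: a_0=3, p_0 = 3*1 + 0 = 3, q_0 = 3*0 + 1 = 1.
  i=1: a_1=2, p_1 = 2*3 + 1 = 7, q_1 = 2*1 + 0 = 2.
  i=2: a_2=2, p_2 = 2*7 + 3 = 17, q_2 = 2*2 + 1 = 5.
  i=3: a_3=11, p_3 = 11*17 + 7 = 194, q_3 = 11*5 + 2 = 57.
q_3 = 57 > 10, so the last convergent with denominator <= 10 is p_2/q_2 = 17/5.
The closest fraction with denominator <= 10 is either p_2/q_2 or the intermediate fraction (k*p_2 + p_1)/(k*q_2 + q_1) with the largest k >= 1 whose denominator stays <= 10; these approach x as k grows, and every other convergent or intermediate fraction in range is farther away.
Largest k: floor((10 - q_1)/q_2) = floor((10 - 2)/5) = 1.
That gives (1*17 + 7)/(1*5 + 2) = 24/7.
Compare the errors: |x - 17/5| = |194*5 - 17*57|/(57*5) = 1/285, and |x - 24/7| = |194*7 - 24*57|/(57*7) = 10/399.
Cross-multiplying, 1*399 = 399 < 2850 = 10*285, so 1/285 is smaller: the convergent 17/5 is closer to x than 24/7.

17/5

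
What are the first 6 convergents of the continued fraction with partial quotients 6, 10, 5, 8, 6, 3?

6/1, 61/10, 311/51, 2549/418, 15605/2559, 49364/8095

Using the convergent recurrence p_i = a_i*p_{i-1} + p_{i-2}, q_i = a_i*q_{i-1} + q_{i-2} with p_{-2}=0, p_{-1}=1, q_{-2}=1, q_{-1}=0:
  i=0: a_0=6, p_0 = 6*1 + 0 = 6, q_0 = 6*0 + 1 = 1.
  i=1: a_1=10, p_1 = 10*6 + 1 = 61, q_1 = 10*1 + 0 = 10.
  i=2: a_2=5, p_2 = 5*61 + 6 = 311, q_2 = 5*10 + 1 = 51.
  i=3: a_3=8, p_3 = 8*311 + 61 = 2549, q_3 = 8*51 + 10 = 418.
  i=4: a_4=6, p_4 = 6*2549 + 311 = 15605, q_4 = 6*418 + 51 = 2559.
  i=5: a_5=3, p_5 = 3*15605 + 2549 = 49364, q_5 = 3*2559 + 418 = 8095.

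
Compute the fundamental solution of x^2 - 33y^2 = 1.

(x, y) = (23, 4)

First expand sqrt(33) as a continued fraction. With x_i = (sqrt(33) + m_i)/d_i and (m_0, d_0) = (0, 1): a_0 = floor(sqrt(33)) = 5, since 5^2 = 25 <= 33 < 36 = 6^2.
Iterate m_{i+1} = d_i*a_i - m_i, d_{i+1} = (33 - m_{i+1}^2)/d_i, a_{i+1} = floor((a_0 + m_{i+1})/d_{i+1}):
  m_1 = 1*5 - 0 = 5, d_1 = (33 - 5^2)/1 = 8/1 = 8, a_1 = floor((5 + 5)/8) = 1.
  m_2 = 8*1 - 5 = 3, d_2 = (33 - 3^2)/8 = 24/8 = 3, a_2 = floor((5 + 3)/3) = 2.
  m_3 = 3*2 - 3 = 3, d_3 = (33 - 3^2)/3 = 24/3 = 8, a_3 = floor((5 + 3)/8) = 1.
  m_4 = 8*1 - 3 = 5, d_4 = (33 - 5^2)/8 = 8/8 = 1, a_4 = floor((5 + 5)/1) = 10.
  m_5 = 1*10 - 5 = 5, d_5 = (33 - 5^2)/1 = 8/1 = 8: (m_5, d_5) = (m_1, d_1) = (5, 8), so from here the quotients repeat a_1, ..., a_4; the period length is 4.
So sqrt(33) = [5; (1, 2, 1, 10)] with period length k = 4.
k is even, so the fundamental solution of x^2 - 33y^2 = 1 is (p_{k-1}, q_{k-1}) = (p_3, q_3); compute convergents through index 3.
Convergents (p_i = a_i*p_{i-1} + p_{i-2}, q_i = a_i*q_{i-1} + q_{i-2} with p_{-2}=0, p_{-1}=1, q_{-2}=1, q_{-1}=0):
  i=0: a_0=5, p_0 = 5*1 + 0 = 5, q_0 = 5*0 + 1 = 1.
  i=1: a_1=1, p_1 = 1*5 + 1 = 6, q_1 = 1*1 + 0 = 1.
  i=2: a_2=2, p_2 = 2*6 + 5 = 17, q_2 = 2*1 + 1 = 3.
  i=3: a_3=1, p_3 = 1*17 + 6 = 23, q_3 = 1*3 + 1 = 4.
Check: 23^2 - 33*4^2 = 529 - 528 = 1, so (x, y) = (23, 4) solves the equation, and by the theorem it is the least positive solution.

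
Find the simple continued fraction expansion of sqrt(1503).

[38; (1, 3, 3, 8, 3, 3, 1, 76)]

Write x_i = (sqrt(1503) + m_i)/d_i with (m_0, d_0) = (0, 1). a_0 = floor(sqrt(1503)) = 38, since 38^2 = 1444 <= 1503 < 1521 = 39^2.
Iterate m_{i+1} = d_i*a_i - m_i, d_{i+1} = (1503 - m_{i+1}^2)/d_i, a_{i+1} = floor((a_0 + m_{i+1})/d_{i+1}):
  m_1 = 1*38 - 0 = 38, d_1 = (1503 - 38^2)/1 = 59/1 = 59, a_1 = floor((38 + 38)/59) = 1.
  m_2 = 59*1 - 38 = 21, d_2 = (1503 - 21^2)/59 = 1062/59 = 18, a_2 = floor((38 + 21)/18) = 3.
  m_3 = 18*3 - 21 = 33, d_3 = (1503 - 33^2)/18 = 414/18 = 23, a_3 = floor((38 + 33)/23) = 3.
  m_4 = 23*3 - 33 = 36, d_4 = (1503 - 36^2)/23 = 207/23 = 9, a_4 = floor((38 + 36)/9) = 8.
  m_5 = 9*8 - 36 = 36, d_5 = (1503 - 36^2)/9 = 207/9 = 23, a_5 = floor((38 + 36)/23) = 3.
  m_6 = 23*3 - 36 = 33, d_6 = (1503 - 33^2)/23 = 414/23 = 18, a_6 = floor((38 + 33)/18) = 3.
  m_7 = 18*3 - 33 = 21, d_7 = (1503 - 21^2)/18 = 1062/18 = 59, a_7 = floor((38 + 21)/59) = 1.
  m_8 = 59*1 - 21 = 38, d_8 = (1503 - 38^2)/59 = 59/59 = 1, a_8 = floor((38 + 38)/1) = 76.
  m_9 = 1*76 - 38 = 38, d_9 = (1503 - 38^2)/1 = 59/1 = 59: (m_9, d_9) = (m_1, d_1) = (38, 59), so from here the quotients repeat a_1, ..., a_8; the period length is 8.
Hence the expansion of sqrt(1503) is a_0 = 38 followed by the repeating block 1, 3, 3, 8, 3, 3, 1, 76 (period 8).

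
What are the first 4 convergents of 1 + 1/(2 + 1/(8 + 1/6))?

Using the convergent recurrence p_i = a_i*p_{i-1} + p_{i-2}, q_i = a_i*q_{i-1} + q_{i-2} with p_{-2}=0, p_{-1}=1, q_{-2}=1, q_{-1}=0:
  i=0: a_0=1, p_0 = 1*1 + 0 = 1, q_0 = 1*0 + 1 = 1.
  i=1: a_1=2, p_1 = 2*1 + 1 = 3, q_1 = 2*1 + 0 = 2.
  i=2: a_2=8, p_2 = 8*3 + 1 = 25, q_2 = 8*2 + 1 = 17.
  i=3: a_3=6, p_3 = 6*25 + 3 = 153, q_3 = 6*17 + 2 = 104.

1/1, 3/2, 25/17, 153/104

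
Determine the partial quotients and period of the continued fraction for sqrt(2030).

[45; (18, 90)]

Write x_i = (sqrt(2030) + m_i)/d_i with (m_0, d_0) = (0, 1). a_0 = floor(sqrt(2030)) = 45, since 45^2 = 2025 <= 2030 < 2116 = 46^2.
Iterate m_{i+1} = d_i*a_i - m_i, d_{i+1} = (2030 - m_{i+1}^2)/d_i, a_{i+1} = floor((a_0 + m_{i+1})/d_{i+1}):
  m_1 = 1*45 - 0 = 45, d_1 = (2030 - 45^2)/1 = 5/1 = 5, a_1 = floor((45 + 45)/5) = 18.
  m_2 = 5*18 - 45 = 45, d_2 = (2030 - 45^2)/5 = 5/5 = 1, a_2 = floor((45 + 45)/1) = 90.
  m_3 = 1*90 - 45 = 45, d_3 = (2030 - 45^2)/1 = 5/1 = 5: (m_3, d_3) = (m_1, d_1) = (45, 5), so from here the quotients repeat a_1, a_2; the period length is 2.
Hence the expansion of sqrt(2030) is a_0 = 45 followed by the repeating block 18, 90 (period 2).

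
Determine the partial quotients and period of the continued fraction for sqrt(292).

[17; (11, 2, 1, 3, 8, 3, 1, 2, 11, 34)]

Write x_i = (sqrt(292) + m_i)/d_i with (m_0, d_0) = (0, 1). a_0 = floor(sqrt(292)) = 17, since 17^2 = 289 <= 292 < 324 = 18^2.
Iterate m_{i+1} = d_i*a_i - m_i, d_{i+1} = (292 - m_{i+1}^2)/d_i, a_{i+1} = floor((a_0 + m_{i+1})/d_{i+1}):
  m_1 = 1*17 - 0 = 17, d_1 = (292 - 17^2)/1 = 3/1 = 3, a_1 = floor((17 + 17)/3) = 11.
  m_2 = 3*11 - 17 = 16, d_2 = (292 - 16^2)/3 = 36/3 = 12, a_2 = floor((17 + 16)/12) = 2.
  m_3 = 12*2 - 16 = 8, d_3 = (292 - 8^2)/12 = 228/12 = 19, a_3 = floor((17 + 8)/19) = 1.
  m_4 = 19*1 - 8 = 11, d_4 = (292 - 11^2)/19 = 171/19 = 9, a_4 = floor((17 + 11)/9) = 3.
  m_5 = 9*3 - 11 = 16, d_5 = (292 - 16^2)/9 = 36/9 = 4, a_5 = floor((17 + 16)/4) = 8.
  m_6 = 4*8 - 16 = 16, d_6 = (292 - 16^2)/4 = 36/4 = 9, a_6 = floor((17 + 16)/9) = 3.
  m_7 = 9*3 - 16 = 11, d_7 = (292 - 11^2)/9 = 171/9 = 19, a_7 = floor((17 + 11)/19) = 1.
  m_8 = 19*1 - 11 = 8, d_8 = (292 - 8^2)/19 = 228/19 = 12, a_8 = floor((17 + 8)/12) = 2.
  m_9 = 12*2 - 8 = 16, d_9 = (292 - 16^2)/12 = 36/12 = 3, a_9 = floor((17 + 16)/3) = 11.
  m_10 = 3*11 - 16 = 17, d_10 = (292 - 17^2)/3 = 3/3 = 1, a_10 = floor((17 + 17)/1) = 34.
  m_11 = 1*34 - 17 = 17, d_11 = (292 - 17^2)/1 = 3/1 = 3: (m_11, d_11) = (m_1, d_1) = (17, 3), so from here the quotients repeat a_1, ..., a_10; the period length is 10.
Hence the expansion of sqrt(292) is a_0 = 17 followed by the repeating block 11, 2, 1, 3, 8, 3, 1, 2, 11, 34 (period 10).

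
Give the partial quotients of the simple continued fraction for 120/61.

[1; 1, 29, 2]

Run the Euclidean algorithm on 120 and 61; the successive quotients are the partial quotients a_0, a_1, ... (each step inverts the fractional part left over by the previous one):
  120 = 1*61 + 59, so a_0 = 1.
  61 = 1*59 + 2, so a_1 = 1.
  59 = 29*2 + 1, so a_2 = 29.
  2 = 2*1 + 0, so a_3 = 2.
The remainder reaches 0 after 4 divisions, so the expansion has 4 partial quotients, read off in order.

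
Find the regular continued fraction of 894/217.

Run the Euclidean algorithm on 894 and 217; the successive quotients are the partial quotients a_0, a_1, ... (each step inverts the fractional part left over by the previous one):
  894 = 4*217 + 26, so a_0 = 4.
  217 = 8*26 + 9, so a_1 = 8.
  26 = 2*9 + 8, so a_2 = 2.
  9 = 1*8 + 1, so a_3 = 1.
  8 = 8*1 + 0, so a_4 = 8.
The remainder reaches 0 after 5 divisions, so the expansion has 5 partial quotients, read off in order.

[4; 8, 2, 1, 8]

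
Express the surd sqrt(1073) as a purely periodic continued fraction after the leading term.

[32; (1, 3, 9, 9, 3, 1, 64)]

Write x_i = (sqrt(1073) + m_i)/d_i with (m_0, d_0) = (0, 1). a_0 = floor(sqrt(1073)) = 32, since 32^2 = 1024 <= 1073 < 1089 = 33^2.
Iterate m_{i+1} = d_i*a_i - m_i, d_{i+1} = (1073 - m_{i+1}^2)/d_i, a_{i+1} = floor((a_0 + m_{i+1})/d_{i+1}):
  m_1 = 1*32 - 0 = 32, d_1 = (1073 - 32^2)/1 = 49/1 = 49, a_1 = floor((32 + 32)/49) = 1.
  m_2 = 49*1 - 32 = 17, d_2 = (1073 - 17^2)/49 = 784/49 = 16, a_2 = floor((32 + 17)/16) = 3.
  m_3 = 16*3 - 17 = 31, d_3 = (1073 - 31^2)/16 = 112/16 = 7, a_3 = floor((32 + 31)/7) = 9.
  m_4 = 7*9 - 31 = 32, d_4 = (1073 - 32^2)/7 = 49/7 = 7, a_4 = floor((32 + 32)/7) = 9.
  m_5 = 7*9 - 32 = 31, d_5 = (1073 - 31^2)/7 = 112/7 = 16, a_5 = floor((32 + 31)/16) = 3.
  m_6 = 16*3 - 31 = 17, d_6 = (1073 - 17^2)/16 = 784/16 = 49, a_6 = floor((32 + 17)/49) = 1.
  m_7 = 49*1 - 17 = 32, d_7 = (1073 - 32^2)/49 = 49/49 = 1, a_7 = floor((32 + 32)/1) = 64.
  m_8 = 1*64 - 32 = 32, d_8 = (1073 - 32^2)/1 = 49/1 = 49: (m_8, d_8) = (m_1, d_1) = (32, 49), so from here the quotients repeat a_1, ..., a_7; the period length is 7.
Hence the expansion of sqrt(1073) is a_0 = 32 followed by the repeating block 1, 3, 9, 9, 3, 1, 64 (period 7).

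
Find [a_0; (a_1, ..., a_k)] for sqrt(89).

Write x_i = (sqrt(89) + m_i)/d_i with (m_0, d_0) = (0, 1). a_0 = floor(sqrt(89)) = 9, since 9^2 = 81 <= 89 < 100 = 10^2.
Iterate m_{i+1} = d_i*a_i - m_i, d_{i+1} = (89 - m_{i+1}^2)/d_i, a_{i+1} = floor((a_0 + m_{i+1})/d_{i+1}):
  m_1 = 1*9 - 0 = 9, d_1 = (89 - 9^2)/1 = 8/1 = 8, a_1 = floor((9 + 9)/8) = 2.
  m_2 = 8*2 - 9 = 7, d_2 = (89 - 7^2)/8 = 40/8 = 5, a_2 = floor((9 + 7)/5) = 3.
  m_3 = 5*3 - 7 = 8, d_3 = (89 - 8^2)/5 = 25/5 = 5, a_3 = floor((9 + 8)/5) = 3.
  m_4 = 5*3 - 8 = 7, d_4 = (89 - 7^2)/5 = 40/5 = 8, a_4 = floor((9 + 7)/8) = 2.
  m_5 = 8*2 - 7 = 9, d_5 = (89 - 9^2)/8 = 8/8 = 1, a_5 = floor((9 + 9)/1) = 18.
  m_6 = 1*18 - 9 = 9, d_6 = (89 - 9^2)/1 = 8/1 = 8: (m_6, d_6) = (m_1, d_1) = (9, 8), so from here the quotients repeat a_1, ..., a_5; the period length is 5.
Hence the expansion of sqrt(89) is a_0 = 9 followed by the repeating block 2, 3, 3, 2, 18 (period 5).

[9; (2, 3, 3, 2, 18)]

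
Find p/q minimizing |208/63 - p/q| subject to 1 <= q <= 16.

33/10

Expand x = 208/63 as a continued fraction with the Euclidean algorithm:
  208 = 3*63 + 19, so a_0 = 3.
  63 = 3*19 + 6, so a_1 = 3.
  19 = 3*6 + 1, so a_2 = 3.
  6 = 6*1 + 0, so a_3 = 6.
so x = [3; 3, 3, 6].
Convergents (p_i = a_i*p_{i-1} + p_{i-2}, q_i = a_i*q_{i-1} + q_{i-2} with p_{-2}=0, p_{-1}=1, q_{-2}=1, q_{-1}=0), until the denominator exceeds 16:
  i=0: a_0=3, p_0 = 3*1 + 0 = 3, q_0 = 3*0 + 1 = 1.
  i=1: a_1=3, p_1 = 3*3 + 1 = 10, q_1 = 3*1 + 0 = 3.
  i=2: a_2=3, p_2 = 3*10 + 3 = 33, q_2 = 3*3 + 1 = 10.
  i=3: a_3=6, p_3 = 6*33 + 10 = 208, q_3 = 6*10 + 3 = 63.
q_3 = 63 > 16, so the last convergent with denominator <= 16 is p_2/q_2 = 33/10.
The closest fraction with denominator <= 16 is either p_2/q_2 or the intermediate fraction (k*p_2 + p_1)/(k*q_2 + q_1) with the largest k >= 1 whose denominator stays <= 16; these approach x as k grows, and every other convergent or intermediate fraction in range is farther away.
Largest k: floor((16 - q_1)/q_2) = floor((16 - 3)/10) = 1.
That gives (1*33 + 10)/(1*10 + 3) = 43/13.
Compare the errors: |x - 33/10| = |208*10 - 33*63|/(63*10) = 1/630, and |x - 43/13| = |208*13 - 43*63|/(63*13) = 5/819.
Cross-multiplying, 1*819 = 819 < 3150 = 5*630, so 1/630 is smaller: the convergent 33/10 is closer to x than 43/13.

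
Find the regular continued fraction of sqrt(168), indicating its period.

[12; (1, 24)]

Write x_i = (sqrt(168) + m_i)/d_i with (m_0, d_0) = (0, 1). a_0 = floor(sqrt(168)) = 12, since 12^2 = 144 <= 168 < 169 = 13^2.
Iterate m_{i+1} = d_i*a_i - m_i, d_{i+1} = (168 - m_{i+1}^2)/d_i, a_{i+1} = floor((a_0 + m_{i+1})/d_{i+1}):
  m_1 = 1*12 - 0 = 12, d_1 = (168 - 12^2)/1 = 24/1 = 24, a_1 = floor((12 + 12)/24) = 1.
  m_2 = 24*1 - 12 = 12, d_2 = (168 - 12^2)/24 = 24/24 = 1, a_2 = floor((12 + 12)/1) = 24.
  m_3 = 1*24 - 12 = 12, d_3 = (168 - 12^2)/1 = 24/1 = 24: (m_3, d_3) = (m_1, d_1) = (12, 24), so from here the quotients repeat a_1, a_2; the period length is 2.
Hence the expansion of sqrt(168) is a_0 = 12 followed by the repeating block 1, 24 (period 2).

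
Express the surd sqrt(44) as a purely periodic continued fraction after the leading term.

[6; (1, 1, 1, 2, 1, 1, 1, 12)]

Write x_i = (sqrt(44) + m_i)/d_i with (m_0, d_0) = (0, 1). a_0 = floor(sqrt(44)) = 6, since 6^2 = 36 <= 44 < 49 = 7^2.
Iterate m_{i+1} = d_i*a_i - m_i, d_{i+1} = (44 - m_{i+1}^2)/d_i, a_{i+1} = floor((a_0 + m_{i+1})/d_{i+1}):
  m_1 = 1*6 - 0 = 6, d_1 = (44 - 6^2)/1 = 8/1 = 8, a_1 = floor((6 + 6)/8) = 1.
  m_2 = 8*1 - 6 = 2, d_2 = (44 - 2^2)/8 = 40/8 = 5, a_2 = floor((6 + 2)/5) = 1.
  m_3 = 5*1 - 2 = 3, d_3 = (44 - 3^2)/5 = 35/5 = 7, a_3 = floor((6 + 3)/7) = 1.
  m_4 = 7*1 - 3 = 4, d_4 = (44 - 4^2)/7 = 28/7 = 4, a_4 = floor((6 + 4)/4) = 2.
  m_5 = 4*2 - 4 = 4, d_5 = (44 - 4^2)/4 = 28/4 = 7, a_5 = floor((6 + 4)/7) = 1.
  m_6 = 7*1 - 4 = 3, d_6 = (44 - 3^2)/7 = 35/7 = 5, a_6 = floor((6 + 3)/5) = 1.
  m_7 = 5*1 - 3 = 2, d_7 = (44 - 2^2)/5 = 40/5 = 8, a_7 = floor((6 + 2)/8) = 1.
  m_8 = 8*1 - 2 = 6, d_8 = (44 - 6^2)/8 = 8/8 = 1, a_8 = floor((6 + 6)/1) = 12.
  m_9 = 1*12 - 6 = 6, d_9 = (44 - 6^2)/1 = 8/1 = 8: (m_9, d_9) = (m_1, d_1) = (6, 8), so from here the quotients repeat a_1, ..., a_8; the period length is 8.
Hence the expansion of sqrt(44) is a_0 = 6 followed by the repeating block 1, 1, 1, 2, 1, 1, 1, 12 (period 8).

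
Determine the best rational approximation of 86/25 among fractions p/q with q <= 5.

Expand x = 86/25 as a continued fraction with the Euclidean algorithm:
  86 = 3*25 + 11, so a_0 = 3.
  25 = 2*11 + 3, so a_1 = 2.
  11 = 3*3 + 2, so a_2 = 3.
  3 = 1*2 + 1, so a_3 = 1.
  2 = 2*1 + 0, so a_4 = 2.
so x = [3; 2, 3, 1, 2].
Convergents (p_i = a_i*p_{i-1} + p_{i-2}, q_i = a_i*q_{i-1} + q_{i-2} with p_{-2}=0, p_{-1}=1, q_{-2}=1, q_{-1}=0), until the denominator exceeds 5:
  i=0: a_0=3, p_0 = 3*1 + 0 = 3, q_0 = 3*0 + 1 = 1.
  i=1: a_1=2, p_1 = 2*3 + 1 = 7, q_1 = 2*1 + 0 = 2.
  i=2: a_2=3, p_2 = 3*7 + 3 = 24, q_2 = 3*2 + 1 = 7.
q_2 = 7 > 5, so the last convergent with denominator <= 5 is p_1/q_1 = 7/2.
The closest fraction with denominator <= 5 is either p_1/q_1 or the intermediate fraction (k*p_1 + p_0)/(k*q_1 + q_0) with the largest k >= 1 whose denominator stays <= 5; these approach x as k grows, and every other convergent or intermediate fraction in range is farther away.
Largest k: floor((5 - q_0)/q_1) = floor((5 - 1)/2) = 2.
That gives (2*7 + 3)/(2*2 + 1) = 17/5.
Compare the errors: |x - 7/2| = |86*2 - 7*25|/(25*2) = 3/50, and |x - 17/5| = |86*5 - 17*25|/(25*5) = 5/125.
Cross-multiplying, 5*50 = 250 < 375 = 3*125, so 5/125 is smaller: the intermediate fraction 17/5 is closer to x than 7/2.

17/5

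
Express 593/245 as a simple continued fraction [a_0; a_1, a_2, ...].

Run the Euclidean algorithm on 593 and 245; the successive quotients are the partial quotients a_0, a_1, ... (each step inverts the fractional part left over by the previous one):
  593 = 2*245 + 103, so a_0 = 2.
  245 = 2*103 + 39, so a_1 = 2.
  103 = 2*39 + 25, so a_2 = 2.
  39 = 1*25 + 14, so a_3 = 1.
  25 = 1*14 + 11, so a_4 = 1.
  14 = 1*11 + 3, so a_5 = 1.
  11 = 3*3 + 2, so a_6 = 3.
  3 = 1*2 + 1, so a_7 = 1.
  2 = 2*1 + 0, so a_8 = 2.
The remainder reaches 0 after 9 divisions, so the expansion has 9 partial quotients, read off in order.

[2; 2, 2, 1, 1, 1, 3, 1, 2]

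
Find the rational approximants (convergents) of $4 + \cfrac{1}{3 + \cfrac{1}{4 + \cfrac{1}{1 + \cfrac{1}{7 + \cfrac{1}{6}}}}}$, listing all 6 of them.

Using the convergent recurrence p_i = a_i*p_{i-1} + p_{i-2}, q_i = a_i*q_{i-1} + q_{i-2} with p_{-2}=0, p_{-1}=1, q_{-2}=1, q_{-1}=0:
  i=0: a_0=4, p_0 = 4*1 + 0 = 4, q_0 = 4*0 + 1 = 1.
  i=1: a_1=3, p_1 = 3*4 + 1 = 13, q_1 = 3*1 + 0 = 3.
  i=2: a_2=4, p_2 = 4*13 + 4 = 56, q_2 = 4*3 + 1 = 13.
  i=3: a_3=1, p_3 = 1*56 + 13 = 69, q_3 = 1*13 + 3 = 16.
  i=4: a_4=7, p_4 = 7*69 + 56 = 539, q_4 = 7*16 + 13 = 125.
  i=5: a_5=6, p_5 = 6*539 + 69 = 3303, q_5 = 6*125 + 16 = 766.

4/1, 13/3, 56/13, 69/16, 539/125, 3303/766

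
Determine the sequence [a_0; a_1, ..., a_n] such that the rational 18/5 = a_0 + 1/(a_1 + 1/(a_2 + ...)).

Run the Euclidean algorithm on 18 and 5; the successive quotients are the partial quotients a_0, a_1, ... (each step inverts the fractional part left over by the previous one):
  18 = 3*5 + 3, so a_0 = 3.
  5 = 1*3 + 2, so a_1 = 1.
  3 = 1*2 + 1, so a_2 = 1.
  2 = 2*1 + 0, so a_3 = 2.
The remainder reaches 0 after 4 divisions, so the expansion has 4 partial quotients, read off in order.

[3; 1, 1, 2]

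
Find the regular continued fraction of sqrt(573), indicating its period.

Write x_i = (sqrt(573) + m_i)/d_i with (m_0, d_0) = (0, 1). a_0 = floor(sqrt(573)) = 23, since 23^2 = 529 <= 573 < 576 = 24^2.
Iterate m_{i+1} = d_i*a_i - m_i, d_{i+1} = (573 - m_{i+1}^2)/d_i, a_{i+1} = floor((a_0 + m_{i+1})/d_{i+1}):
  m_1 = 1*23 - 0 = 23, d_1 = (573 - 23^2)/1 = 44/1 = 44, a_1 = floor((23 + 23)/44) = 1.
  m_2 = 44*1 - 23 = 21, d_2 = (573 - 21^2)/44 = 132/44 = 3, a_2 = floor((23 + 21)/3) = 14.
  m_3 = 3*14 - 21 = 21, d_3 = (573 - 21^2)/3 = 132/3 = 44, a_3 = floor((23 + 21)/44) = 1.
  m_4 = 44*1 - 21 = 23, d_4 = (573 - 23^2)/44 = 44/44 = 1, a_4 = floor((23 + 23)/1) = 46.
  m_5 = 1*46 - 23 = 23, d_5 = (573 - 23^2)/1 = 44/1 = 44: (m_5, d_5) = (m_1, d_1) = (23, 44), so from here the quotients repeat a_1, ..., a_4; the period length is 4.
Hence the expansion of sqrt(573) is a_0 = 23 followed by the repeating block 1, 14, 1, 46 (period 4).

[23; (1, 14, 1, 46)]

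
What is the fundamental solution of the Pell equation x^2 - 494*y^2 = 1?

(x, y) = (73035, 3286)

First expand sqrt(494) as a continued fraction. With x_i = (sqrt(494) + m_i)/d_i and (m_0, d_0) = (0, 1): a_0 = floor(sqrt(494)) = 22, since 22^2 = 484 <= 494 < 529 = 23^2.
Iterate m_{i+1} = d_i*a_i - m_i, d_{i+1} = (494 - m_{i+1}^2)/d_i, a_{i+1} = floor((a_0 + m_{i+1})/d_{i+1}):
  m_1 = 1*22 - 0 = 22, d_1 = (494 - 22^2)/1 = 10/1 = 10, a_1 = floor((22 + 22)/10) = 4.
  m_2 = 10*4 - 22 = 18, d_2 = (494 - 18^2)/10 = 170/10 = 17, a_2 = floor((22 + 18)/17) = 2.
  m_3 = 17*2 - 18 = 16, d_3 = (494 - 16^2)/17 = 238/17 = 14, a_3 = floor((22 + 16)/14) = 2.
  m_4 = 14*2 - 16 = 12, d_4 = (494 - 12^2)/14 = 350/14 = 25, a_4 = floor((22 + 12)/25) = 1.
  m_5 = 25*1 - 12 = 13, d_5 = (494 - 13^2)/25 = 325/25 = 13, a_5 = floor((22 + 13)/13) = 2.
  m_6 = 13*2 - 13 = 13, d_6 = (494 - 13^2)/13 = 325/13 = 25, a_6 = floor((22 + 13)/25) = 1.
  m_7 = 25*1 - 13 = 12, d_7 = (494 - 12^2)/25 = 350/25 = 14, a_7 = floor((22 + 12)/14) = 2.
  m_8 = 14*2 - 12 = 16, d_8 = (494 - 16^2)/14 = 238/14 = 17, a_8 = floor((22 + 16)/17) = 2.
  m_9 = 17*2 - 16 = 18, d_9 = (494 - 18^2)/17 = 170/17 = 10, a_9 = floor((22 + 18)/10) = 4.
  m_10 = 10*4 - 18 = 22, d_10 = (494 - 22^2)/10 = 10/10 = 1, a_10 = floor((22 + 22)/1) = 44.
  m_11 = 1*44 - 22 = 22, d_11 = (494 - 22^2)/1 = 10/1 = 10: (m_11, d_11) = (m_1, d_1) = (22, 10), so from here the quotients repeat a_1, ..., a_10; the period length is 10.
So sqrt(494) = [22; (4, 2, 2, 1, 2, 1, 2, 2, 4, 44)] with period length k = 10.
k is even, so the fundamental solution of x^2 - 494y^2 = 1 is (p_{k-1}, q_{k-1}) = (p_9, q_9); compute convergents through index 9.
Convergents (p_i = a_i*p_{i-1} + p_{i-2}, q_i = a_i*q_{i-1} + q_{i-2} with p_{-2}=0, p_{-1}=1, q_{-2}=1, q_{-1}=0):
  i=0: a_0=22, p_0 = 22*1 + 0 = 22, q_0 = 22*0 + 1 = 1.
  i=1: a_1=4, p_1 = 4*22 + 1 = 89, q_1 = 4*1 + 0 = 4.
  i=2: a_2=2, p_2 = 2*89 + 22 = 200, q_2 = 2*4 + 1 = 9.
  i=3: a_3=2, p_3 = 2*200 + 89 = 489, q_3 = 2*9 + 4 = 22.
  i=4: a_4=1, p_4 = 1*489 + 200 = 689, q_4 = 1*22 + 9 = 31.
  i=5: a_5=2, p_5 = 2*689 + 489 = 1867, q_5 = 2*31 + 22 = 84.
  i=6: a_6=1, p_6 = 1*1867 + 689 = 2556, q_6 = 1*84 + 31 = 115.
  i=7: a_7=2, p_7 = 2*2556 + 1867 = 6979, q_7 = 2*115 + 84 = 314.
  i=8: a_8=2, p_8 = 2*6979 + 2556 = 16514, q_8 = 2*314 + 115 = 743.
  i=9: a_9=4, p_9 = 4*16514 + 6979 = 73035, q_9 = 4*743 + 314 = 3286.
Check: 73035^2 - 494*3286^2 = 5334111225 - 5334111224 = 1, so (x, y) = (73035, 3286) solves the equation, and by the theorem it is the least positive solution.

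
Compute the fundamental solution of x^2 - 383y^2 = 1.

First expand sqrt(383) as a continued fraction. With x_i = (sqrt(383) + m_i)/d_i and (m_0, d_0) = (0, 1): a_0 = floor(sqrt(383)) = 19, since 19^2 = 361 <= 383 < 400 = 20^2.
Iterate m_{i+1} = d_i*a_i - m_i, d_{i+1} = (383 - m_{i+1}^2)/d_i, a_{i+1} = floor((a_0 + m_{i+1})/d_{i+1}):
  m_1 = 1*19 - 0 = 19, d_1 = (383 - 19^2)/1 = 22/1 = 22, a_1 = floor((19 + 19)/22) = 1.
  m_2 = 22*1 - 19 = 3, d_2 = (383 - 3^2)/22 = 374/22 = 17, a_2 = floor((19 + 3)/17) = 1.
  m_3 = 17*1 - 3 = 14, d_3 = (383 - 14^2)/17 = 187/17 = 11, a_3 = floor((19 + 14)/11) = 3.
  m_4 = 11*3 - 14 = 19, d_4 = (383 - 19^2)/11 = 22/11 = 2, a_4 = floor((19 + 19)/2) = 19.
  m_5 = 2*19 - 19 = 19, d_5 = (383 - 19^2)/2 = 22/2 = 11, a_5 = floor((19 + 19)/11) = 3.
  m_6 = 11*3 - 19 = 14, d_6 = (383 - 14^2)/11 = 187/11 = 17, a_6 = floor((19 + 14)/17) = 1.
  m_7 = 17*1 - 14 = 3, d_7 = (383 - 3^2)/17 = 374/17 = 22, a_7 = floor((19 + 3)/22) = 1.
  m_8 = 22*1 - 3 = 19, d_8 = (383 - 19^2)/22 = 22/22 = 1, a_8 = floor((19 + 19)/1) = 38.
  m_9 = 1*38 - 19 = 19, d_9 = (383 - 19^2)/1 = 22/1 = 22: (m_9, d_9) = (m_1, d_1) = (19, 22), so from here the quotients repeat a_1, ..., a_8; the period length is 8.
So sqrt(383) = [19; (1, 1, 3, 19, 3, 1, 1, 38)] with period length k = 8.
k is even, so the fundamental solution of x^2 - 383y^2 = 1 is (p_{k-1}, q_{k-1}) = (p_7, q_7); compute convergents through index 7.
Convergents (p_i = a_i*p_{i-1} + p_{i-2}, q_i = a_i*q_{i-1} + q_{i-2} with p_{-2}=0, p_{-1}=1, q_{-2}=1, q_{-1}=0):
  i=0: a_0=19, p_0 = 19*1 + 0 = 19, q_0 = 19*0 + 1 = 1.
  i=1: a_1=1, p_1 = 1*19 + 1 = 20, q_1 = 1*1 + 0 = 1.
  i=2: a_2=1, p_2 = 1*20 + 19 = 39, q_2 = 1*1 + 1 = 2.
  i=3: a_3=3, p_3 = 3*39 + 20 = 137, q_3 = 3*2 + 1 = 7.
  i=4: a_4=19, p_4 = 19*137 + 39 = 2642, q_4 = 19*7 + 2 = 135.
  i=5: a_5=3, p_5 = 3*2642 + 137 = 8063, q_5 = 3*135 + 7 = 412.
  i=6: a_6=1, p_6 = 1*8063 + 2642 = 10705, q_6 = 1*412 + 135 = 547.
  i=7: a_7=1, p_7 = 1*10705 + 8063 = 18768, q_7 = 1*547 + 412 = 959.
Check: 18768^2 - 383*959^2 = 352237824 - 352237823 = 1, so (x, y) = (18768, 959) solves the equation, and by the theorem it is the least positive solution.

(x, y) = (18768, 959)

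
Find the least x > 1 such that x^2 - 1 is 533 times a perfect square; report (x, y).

First expand sqrt(533) as a continued fraction. With x_i = (sqrt(533) + m_i)/d_i and (m_0, d_0) = (0, 1): a_0 = floor(sqrt(533)) = 23, since 23^2 = 529 <= 533 < 576 = 24^2.
Iterate m_{i+1} = d_i*a_i - m_i, d_{i+1} = (533 - m_{i+1}^2)/d_i, a_{i+1} = floor((a_0 + m_{i+1})/d_{i+1}):
  m_1 = 1*23 - 0 = 23, d_1 = (533 - 23^2)/1 = 4/1 = 4, a_1 = floor((23 + 23)/4) = 11.
  m_2 = 4*11 - 23 = 21, d_2 = (533 - 21^2)/4 = 92/4 = 23, a_2 = floor((23 + 21)/23) = 1.
  m_3 = 23*1 - 21 = 2, d_3 = (533 - 2^2)/23 = 529/23 = 23, a_3 = floor((23 + 2)/23) = 1.
  m_4 = 23*1 - 2 = 21, d_4 = (533 - 21^2)/23 = 92/23 = 4, a_4 = floor((23 + 21)/4) = 11.
  m_5 = 4*11 - 21 = 23, d_5 = (533 - 23^2)/4 = 4/4 = 1, a_5 = floor((23 + 23)/1) = 46.
  m_6 = 1*46 - 23 = 23, d_6 = (533 - 23^2)/1 = 4/1 = 4: (m_6, d_6) = (m_1, d_1) = (23, 4), so from here the quotients repeat a_1, ..., a_5; the period length is 5.
So sqrt(533) = [23; (11, 1, 1, 11, 46)] with period length k = 5.
k is odd, so (p_{k-1}, q_{k-1}) only solves x^2 - 533y^2 = -1 and the fundamental solution of x^2 - 533y^2 = 1 is (p_{2k-1}, q_{2k-1}) = (p_9, q_9); compute convergents through index 9, running through the period twice.
Convergents (p_i = a_i*p_{i-1} + p_{i-2}, q_i = a_i*q_{i-1} + q_{i-2} with p_{-2}=0, p_{-1}=1, q_{-2}=1, q_{-1}=0):
  i=0: a_0=23, p_0 = 23*1 + 0 = 23, q_0 = 23*0 + 1 = 1.
  i=1: a_1=11, p_1 = 11*23 + 1 = 254, q_1 = 11*1 + 0 = 11.
  i=2: a_2=1, p_2 = 1*254 + 23 = 277, q_2 = 1*11 + 1 = 12.
  i=3: a_3=1, p_3 = 1*277 + 254 = 531, q_3 = 1*12 + 11 = 23.
  i=4: a_4=11, p_4 = 11*531 + 277 = 6118, q_4 = 11*23 + 12 = 265.
  i=5: a_5=46, p_5 = 46*6118 + 531 = 281959, q_5 = 46*265 + 23 = 12213.
  i=6: a_6=11, p_6 = 11*281959 + 6118 = 3107667, q_6 = 11*12213 + 265 = 134608.
  i=7: a_7=1, p_7 = 1*3107667 + 281959 = 3389626, q_7 = 1*134608 + 12213 = 146821.
  i=8: a_8=1, p_8 = 1*3389626 + 3107667 = 6497293, q_8 = 1*146821 + 134608 = 281429.
  i=9: a_9=11, p_9 = 11*6497293 + 3389626 = 74859849, q_9 = 11*281429 + 146821 = 3242540.
Indeed p_4^2 - 533*q_4^2 = 37429924 - 37429925 = -1, not +1.
Check: 74859849^2 - 533*3242540^2 = 5603996992302801 - 5603996992302800 = 1, so (x, y) = (74859849, 3242540) solves the equation, and by the theorem it is the least positive solution.

(x, y) = (74859849, 3242540)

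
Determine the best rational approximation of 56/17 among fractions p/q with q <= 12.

33/10

Expand x = 56/17 as a continued fraction with the Euclidean algorithm:
  56 = 3*17 + 5, so a_0 = 3.
  17 = 3*5 + 2, so a_1 = 3.
  5 = 2*2 + 1, so a_2 = 2.
  2 = 2*1 + 0, so a_3 = 2.
so x = [3; 3, 2, 2].
Convergents (p_i = a_i*p_{i-1} + p_{i-2}, q_i = a_i*q_{i-1} + q_{i-2} with p_{-2}=0, p_{-1}=1, q_{-2}=1, q_{-1}=0), until the denominator exceeds 12:
  i=0: a_0=3, p_0 = 3*1 + 0 = 3, q_0 = 3*0 + 1 = 1.
  i=1: a_1=3, p_1 = 3*3 + 1 = 10, q_1 = 3*1 + 0 = 3.
  i=2: a_2=2, p_2 = 2*10 + 3 = 23, q_2 = 2*3 + 1 = 7.
  i=3: a_3=2, p_3 = 2*23 + 10 = 56, q_3 = 2*7 + 3 = 17.
q_3 = 17 > 12, so the last convergent with denominator <= 12 is p_2/q_2 = 23/7.
The closest fraction with denominator <= 12 is either p_2/q_2 or the intermediate fraction (k*p_2 + p_1)/(k*q_2 + q_1) with the largest k >= 1 whose denominator stays <= 12; these approach x as k grows, and every other convergent or intermediate fraction in range is farther away.
Largest k: floor((12 - q_1)/q_2) = floor((12 - 3)/7) = 1.
That gives (1*23 + 10)/(1*7 + 3) = 33/10.
Compare the errors: |x - 23/7| = |56*7 - 23*17|/(17*7) = 1/119, and |x - 33/10| = |56*10 - 33*17|/(17*10) = 1/170.
Cross-multiplying, 1*119 = 119 < 170 = 1*170, so 1/170 is smaller: the intermediate fraction 33/10 is closer to x than 23/7.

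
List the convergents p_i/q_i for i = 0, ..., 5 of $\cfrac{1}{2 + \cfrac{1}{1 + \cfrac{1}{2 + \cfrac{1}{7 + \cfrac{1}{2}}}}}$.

Using the convergent recurrence p_i = a_i*p_{i-1} + p_{i-2}, q_i = a_i*q_{i-1} + q_{i-2} with p_{-2}=0, p_{-1}=1, q_{-2}=1, q_{-1}=0:
  i=0: a_0=0, p_0 = 0*1 + 0 = 0, q_0 = 0*0 + 1 = 1.
  i=1: a_1=2, p_1 = 2*0 + 1 = 1, q_1 = 2*1 + 0 = 2.
  i=2: a_2=1, p_2 = 1*1 + 0 = 1, q_2 = 1*2 + 1 = 3.
  i=3: a_3=2, p_3 = 2*1 + 1 = 3, q_3 = 2*3 + 2 = 8.
  i=4: a_4=7, p_4 = 7*3 + 1 = 22, q_4 = 7*8 + 3 = 59.
  i=5: a_5=2, p_5 = 2*22 + 3 = 47, q_5 = 2*59 + 8 = 126.

0/1, 1/2, 1/3, 3/8, 22/59, 47/126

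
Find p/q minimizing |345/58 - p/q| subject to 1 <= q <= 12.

Expand x = 345/58 as a continued fraction with the Euclidean algorithm:
  345 = 5*58 + 55, so a_0 = 5.
  58 = 1*55 + 3, so a_1 = 1.
  55 = 18*3 + 1, so a_2 = 18.
  3 = 3*1 + 0, so a_3 = 3.
so x = [5; 1, 18, 3].
Convergents (p_i = a_i*p_{i-1} + p_{i-2}, q_i = a_i*q_{i-1} + q_{i-2} with p_{-2}=0, p_{-1}=1, q_{-2}=1, q_{-1}=0), until the denominator exceeds 12:
  i=0: a_0=5, p_0 = 5*1 + 0 = 5, q_0 = 5*0 + 1 = 1.
  i=1: a_1=1, p_1 = 1*5 + 1 = 6, q_1 = 1*1 + 0 = 1.
  i=2: a_2=18, p_2 = 18*6 + 5 = 113, q_2 = 18*1 + 1 = 19.
q_2 = 19 > 12, so the last convergent with denominator <= 12 is p_1/q_1 = 6/1.
The closest fraction with denominator <= 12 is either p_1/q_1 or the intermediate fraction (k*p_1 + p_0)/(k*q_1 + q_0) with the largest k >= 1 whose denominator stays <= 12; these approach x as k grows, and every other convergent or intermediate fraction in range is farther away.
Largest k: floor((12 - q_0)/q_1) = floor((12 - 1)/1) = 11.
That gives (11*6 + 5)/(11*1 + 1) = 71/12.
Compare the errors: |x - 6/1| = |345*1 - 6*58|/(58*1) = 3/58, and |x - 71/12| = |345*12 - 71*58|/(58*12) = 22/696.
Cross-multiplying, 22*58 = 1276 < 2088 = 3*696, so 22/696 is smaller: the intermediate fraction 71/12 is closer to x than 6/1.

71/12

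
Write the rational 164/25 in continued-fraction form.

Run the Euclidean algorithm on 164 and 25; the successive quotients are the partial quotients a_0, a_1, ... (each step inverts the fractional part left over by the previous one):
  164 = 6*25 + 14, so a_0 = 6.
  25 = 1*14 + 11, so a_1 = 1.
  14 = 1*11 + 3, so a_2 = 1.
  11 = 3*3 + 2, so a_3 = 3.
  3 = 1*2 + 1, so a_4 = 1.
  2 = 2*1 + 0, so a_5 = 2.
The remainder reaches 0 after 6 divisions, so the expansion has 6 partial quotients, read off in order.

[6; 1, 1, 3, 1, 2]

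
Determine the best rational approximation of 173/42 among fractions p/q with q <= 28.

Expand x = 173/42 as a continued fraction with the Euclidean algorithm:
  173 = 4*42 + 5, so a_0 = 4.
  42 = 8*5 + 2, so a_1 = 8.
  5 = 2*2 + 1, so a_2 = 2.
  2 = 2*1 + 0, so a_3 = 2.
so x = [4; 8, 2, 2].
Convergents (p_i = a_i*p_{i-1} + p_{i-2}, q_i = a_i*q_{i-1} + q_{i-2} with p_{-2}=0, p_{-1}=1, q_{-2}=1, q_{-1}=0), until the denominator exceeds 28:
  i=0: a_0=4, p_0 = 4*1 + 0 = 4, q_0 = 4*0 + 1 = 1.
  i=1: a_1=8, p_1 = 8*4 + 1 = 33, q_1 = 8*1 + 0 = 8.
  i=2: a_2=2, p_2 = 2*33 + 4 = 70, q_2 = 2*8 + 1 = 17.
  i=3: a_3=2, p_3 = 2*70 + 33 = 173, q_3 = 2*17 + 8 = 42.
q_3 = 42 > 28, so the last convergent with denominator <= 28 is p_2/q_2 = 70/17.
The closest fraction with denominator <= 28 is either p_2/q_2 or the intermediate fraction (k*p_2 + p_1)/(k*q_2 + q_1) with the largest k >= 1 whose denominator stays <= 28; these approach x as k grows, and every other convergent or intermediate fraction in range is farther away.
Largest k: floor((28 - q_1)/q_2) = floor((28 - 8)/17) = 1.
That gives (1*70 + 33)/(1*17 + 8) = 103/25.
Compare the errors: |x - 70/17| = |173*17 - 70*42|/(42*17) = 1/714, and |x - 103/25| = |173*25 - 103*42|/(42*25) = 1/1050.
Cross-multiplying, 1*714 = 714 < 1050 = 1*1050, so 1/1050 is smaller: the intermediate fraction 103/25 is closer to x than 70/17.

103/25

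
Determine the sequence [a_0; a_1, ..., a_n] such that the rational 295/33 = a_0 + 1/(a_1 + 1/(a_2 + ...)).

Run the Euclidean algorithm on 295 and 33; the successive quotients are the partial quotients a_0, a_1, ... (each step inverts the fractional part left over by the previous one):
  295 = 8*33 + 31, so a_0 = 8.
  33 = 1*31 + 2, so a_1 = 1.
  31 = 15*2 + 1, so a_2 = 15.
  2 = 2*1 + 0, so a_3 = 2.
The remainder reaches 0 after 4 divisions, so the expansion has 4 partial quotients, read off in order.

[8; 1, 15, 2]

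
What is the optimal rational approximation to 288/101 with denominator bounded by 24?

57/20

Expand x = 288/101 as a continued fraction with the Euclidean algorithm:
  288 = 2*101 + 86, so a_0 = 2.
  101 = 1*86 + 15, so a_1 = 1.
  86 = 5*15 + 11, so a_2 = 5.
  15 = 1*11 + 4, so a_3 = 1.
  11 = 2*4 + 3, so a_4 = 2.
  4 = 1*3 + 1, so a_5 = 1.
  3 = 3*1 + 0, so a_6 = 3.
so x = [2; 1, 5, 1, 2, 1, 3].
Convergents (p_i = a_i*p_{i-1} + p_{i-2}, q_i = a_i*q_{i-1} + q_{i-2} with p_{-2}=0, p_{-1}=1, q_{-2}=1, q_{-1}=0), until the denominator exceeds 24:
  i=0: a_0=2, p_0 = 2*1 + 0 = 2, q_0 = 2*0 + 1 = 1.
  i=1: a_1=1, p_1 = 1*2 + 1 = 3, q_1 = 1*1 + 0 = 1.
  i=2: a_2=5, p_2 = 5*3 + 2 = 17, q_2 = 5*1 + 1 = 6.
  i=3: a_3=1, p_3 = 1*17 + 3 = 20, q_3 = 1*6 + 1 = 7.
  i=4: a_4=2, p_4 = 2*20 + 17 = 57, q_4 = 2*7 + 6 = 20.
  i=5: a_5=1, p_5 = 1*57 + 20 = 77, q_5 = 1*20 + 7 = 27.
q_5 = 27 > 24, so the last convergent with denominator <= 24 is p_4/q_4 = 57/20.
The closest fraction with denominator <= 24 is either p_4/q_4 or the intermediate fraction (k*p_4 + p_3)/(k*q_4 + q_3) with the largest k >= 1 whose denominator stays <= 24; these approach x as k grows, and every other convergent or intermediate fraction in range is farther away.
Largest k: floor((24 - q_3)/q_4) = floor((24 - 7)/20) = 0.
Since k = 0, no intermediate fraction beyond p_4/q_4 has denominator <= 24, so the convergent 57/20 is the closest (its error is |288*20 - 57*101|/(101*20) = 3/2020).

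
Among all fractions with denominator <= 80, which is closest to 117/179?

Expand x = 117/179 as a continued fraction with the Euclidean algorithm:
  117 = 0*179 + 117, so a_0 = 0.
  179 = 1*117 + 62, so a_1 = 1.
  117 = 1*62 + 55, so a_2 = 1.
  62 = 1*55 + 7, so a_3 = 1.
  55 = 7*7 + 6, so a_4 = 7.
  7 = 1*6 + 1, so a_5 = 1.
  6 = 6*1 + 0, so a_6 = 6.
so x = [0; 1, 1, 1, 7, 1, 6].
Convergents (p_i = a_i*p_{i-1} + p_{i-2}, q_i = a_i*q_{i-1} + q_{i-2} with p_{-2}=0, p_{-1}=1, q_{-2}=1, q_{-1}=0), until the denominator exceeds 80:
  i=0: a_0=0, p_0 = 0*1 + 0 = 0, q_0 = 0*0 + 1 = 1.
  i=1: a_1=1, p_1 = 1*0 + 1 = 1, q_1 = 1*1 + 0 = 1.
  i=2: a_2=1, p_2 = 1*1 + 0 = 1, q_2 = 1*1 + 1 = 2.
  i=3: a_3=1, p_3 = 1*1 + 1 = 2, q_3 = 1*2 + 1 = 3.
  i=4: a_4=7, p_4 = 7*2 + 1 = 15, q_4 = 7*3 + 2 = 23.
  i=5: a_5=1, p_5 = 1*15 + 2 = 17, q_5 = 1*23 + 3 = 26.
  i=6: a_6=6, p_6 = 6*17 + 15 = 117, q_6 = 6*26 + 23 = 179.
q_6 = 179 > 80, so the last convergent with denominator <= 80 is p_5/q_5 = 17/26.
The closest fraction with denominator <= 80 is either p_5/q_5 or the intermediate fraction (k*p_5 + p_4)/(k*q_5 + q_4) with the largest k >= 1 whose denominator stays <= 80; these approach x as k grows, and every other convergent or intermediate fraction in range is farther away.
Largest k: floor((80 - q_4)/q_5) = floor((80 - 23)/26) = 2.
That gives (2*17 + 15)/(2*26 + 23) = 49/75.
Compare the errors: |x - 17/26| = |117*26 - 17*179|/(179*26) = 1/4654, and |x - 49/75| = |117*75 - 49*179|/(179*75) = 4/13425.
Cross-multiplying, 1*13425 = 13425 < 18616 = 4*4654, so 1/4654 is smaller: the convergent 17/26 is closer to x than 49/75.

17/26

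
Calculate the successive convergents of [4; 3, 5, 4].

4/1, 13/3, 69/16, 289/67

Using the convergent recurrence p_i = a_i*p_{i-1} + p_{i-2}, q_i = a_i*q_{i-1} + q_{i-2} with p_{-2}=0, p_{-1}=1, q_{-2}=1, q_{-1}=0:
  i=0: a_0=4, p_0 = 4*1 + 0 = 4, q_0 = 4*0 + 1 = 1.
  i=1: a_1=3, p_1 = 3*4 + 1 = 13, q_1 = 3*1 + 0 = 3.
  i=2: a_2=5, p_2 = 5*13 + 4 = 69, q_2 = 5*3 + 1 = 16.
  i=3: a_3=4, p_3 = 4*69 + 13 = 289, q_3 = 4*16 + 3 = 67.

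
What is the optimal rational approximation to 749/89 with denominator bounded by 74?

Expand x = 749/89 as a continued fraction with the Euclidean algorithm:
  749 = 8*89 + 37, so a_0 = 8.
  89 = 2*37 + 15, so a_1 = 2.
  37 = 2*15 + 7, so a_2 = 2.
  15 = 2*7 + 1, so a_3 = 2.
  7 = 7*1 + 0, so a_4 = 7.
so x = [8; 2, 2, 2, 7].
Convergents (p_i = a_i*p_{i-1} + p_{i-2}, q_i = a_i*q_{i-1} + q_{i-2} with p_{-2}=0, p_{-1}=1, q_{-2}=1, q_{-1}=0), until the denominator exceeds 74:
  i=0: a_0=8, p_0 = 8*1 + 0 = 8, q_0 = 8*0 + 1 = 1.
  i=1: a_1=2, p_1 = 2*8 + 1 = 17, q_1 = 2*1 + 0 = 2.
  i=2: a_2=2, p_2 = 2*17 + 8 = 42, q_2 = 2*2 + 1 = 5.
  i=3: a_3=2, p_3 = 2*42 + 17 = 101, q_3 = 2*5 + 2 = 12.
  i=4: a_4=7, p_4 = 7*101 + 42 = 749, q_4 = 7*12 + 5 = 89.
q_4 = 89 > 74, so the last convergent with denominator <= 74 is p_3/q_3 = 101/12.
The closest fraction with denominator <= 74 is either p_3/q_3 or the intermediate fraction (k*p_3 + p_2)/(k*q_3 + q_2) with the largest k >= 1 whose denominator stays <= 74; these approach x as k grows, and every other convergent or intermediate fraction in range is farther away.
Largest k: floor((74 - q_2)/q_3) = floor((74 - 5)/12) = 5.
That gives (5*101 + 42)/(5*12 + 5) = 547/65.
Compare the errors: |x - 101/12| = |749*12 - 101*89|/(89*12) = 1/1068, and |x - 547/65| = |749*65 - 547*89|/(89*65) = 2/5785.
Cross-multiplying, 2*1068 = 2136 < 5785 = 1*5785, so 2/5785 is smaller: the intermediate fraction 547/65 is closer to x than 101/12.

547/65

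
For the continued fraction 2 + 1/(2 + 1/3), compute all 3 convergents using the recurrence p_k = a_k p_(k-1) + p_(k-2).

Using the convergent recurrence p_i = a_i*p_{i-1} + p_{i-2}, q_i = a_i*q_{i-1} + q_{i-2} with p_{-2}=0, p_{-1}=1, q_{-2}=1, q_{-1}=0:
  i=0: a_0=2, p_0 = 2*1 + 0 = 2, q_0 = 2*0 + 1 = 1.
  i=1: a_1=2, p_1 = 2*2 + 1 = 5, q_1 = 2*1 + 0 = 2.
  i=2: a_2=3, p_2 = 3*5 + 2 = 17, q_2 = 3*2 + 1 = 7.

2/1, 5/2, 17/7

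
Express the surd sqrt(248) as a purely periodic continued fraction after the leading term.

[15; (1, 2, 1, 30)]

Write x_i = (sqrt(248) + m_i)/d_i with (m_0, d_0) = (0, 1). a_0 = floor(sqrt(248)) = 15, since 15^2 = 225 <= 248 < 256 = 16^2.
Iterate m_{i+1} = d_i*a_i - m_i, d_{i+1} = (248 - m_{i+1}^2)/d_i, a_{i+1} = floor((a_0 + m_{i+1})/d_{i+1}):
  m_1 = 1*15 - 0 = 15, d_1 = (248 - 15^2)/1 = 23/1 = 23, a_1 = floor((15 + 15)/23) = 1.
  m_2 = 23*1 - 15 = 8, d_2 = (248 - 8^2)/23 = 184/23 = 8, a_2 = floor((15 + 8)/8) = 2.
  m_3 = 8*2 - 8 = 8, d_3 = (248 - 8^2)/8 = 184/8 = 23, a_3 = floor((15 + 8)/23) = 1.
  m_4 = 23*1 - 8 = 15, d_4 = (248 - 15^2)/23 = 23/23 = 1, a_4 = floor((15 + 15)/1) = 30.
  m_5 = 1*30 - 15 = 15, d_5 = (248 - 15^2)/1 = 23/1 = 23: (m_5, d_5) = (m_1, d_1) = (15, 23), so from here the quotients repeat a_1, ..., a_4; the period length is 4.
Hence the expansion of sqrt(248) is a_0 = 15 followed by the repeating block 1, 2, 1, 30 (period 4).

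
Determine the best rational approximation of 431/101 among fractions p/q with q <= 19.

64/15

Expand x = 431/101 as a continued fraction with the Euclidean algorithm:
  431 = 4*101 + 27, so a_0 = 4.
  101 = 3*27 + 20, so a_1 = 3.
  27 = 1*20 + 7, so a_2 = 1.
  20 = 2*7 + 6, so a_3 = 2.
  7 = 1*6 + 1, so a_4 = 1.
  6 = 6*1 + 0, so a_5 = 6.
so x = [4; 3, 1, 2, 1, 6].
Convergents (p_i = a_i*p_{i-1} + p_{i-2}, q_i = a_i*q_{i-1} + q_{i-2} with p_{-2}=0, p_{-1}=1, q_{-2}=1, q_{-1}=0), until the denominator exceeds 19:
  i=0: a_0=4, p_0 = 4*1 + 0 = 4, q_0 = 4*0 + 1 = 1.
  i=1: a_1=3, p_1 = 3*4 + 1 = 13, q_1 = 3*1 + 0 = 3.
  i=2: a_2=1, p_2 = 1*13 + 4 = 17, q_2 = 1*3 + 1 = 4.
  i=3: a_3=2, p_3 = 2*17 + 13 = 47, q_3 = 2*4 + 3 = 11.
  i=4: a_4=1, p_4 = 1*47 + 17 = 64, q_4 = 1*11 + 4 = 15.
  i=5: a_5=6, p_5 = 6*64 + 47 = 431, q_5 = 6*15 + 11 = 101.
q_5 = 101 > 19, so the last convergent with denominator <= 19 is p_4/q_4 = 64/15.
The closest fraction with denominator <= 19 is either p_4/q_4 or the intermediate fraction (k*p_4 + p_3)/(k*q_4 + q_3) with the largest k >= 1 whose denominator stays <= 19; these approach x as k grows, and every other convergent or intermediate fraction in range is farther away.
Largest k: floor((19 - q_3)/q_4) = floor((19 - 11)/15) = 0.
Since k = 0, no intermediate fraction beyond p_4/q_4 has denominator <= 19, so the convergent 64/15 is the closest (its error is |431*15 - 64*101|/(101*15) = 1/1515).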